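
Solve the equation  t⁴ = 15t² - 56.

Let u = t². The equation becomes u² - 15u + 56 = 0.
Factor: (u - 7)(u - 8) = 0, so u = 7 or u = 8.
t² = 7 gives t = ±√(7) ≈ ±2.6458.
t² = 8 gives t = ±2·√(2) ≈ ±2.8284.

t = -2.8284 or t = -2.6458 or t = 2.6458 or t = 2.8284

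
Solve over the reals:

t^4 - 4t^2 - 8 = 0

Let u = t^2. The equation becomes u^2 - 4u - 8 = 0.
By the quadratic formula, u = 2 + 2*sqrt(3) or u = 2 - 2*sqrt(3).
t^2 = 2 + 2*sqrt(3) gives t = +/-sqrt(2 + 2*sqrt(3)) ~= +/-2.3375.
t^2 = 2 - 2*sqrt(3) < 0 has no real solution.

t = -2.3375 or t = 2.3375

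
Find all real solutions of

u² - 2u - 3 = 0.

u = -1 or u = 3

Factor: (u + 1)(u - 3) = 0.
So u = -1 or u = 3.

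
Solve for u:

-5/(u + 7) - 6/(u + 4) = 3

u = -9.5941 or u = -5.0726

Multiply both sides by (u + 7)(u + 4):
-5(u + 4) - 6(u + 7) = 3(u + 7)(u + 4).
Expand and collect terms: 3u^2 + 44u + 146 = 0.
By the quadratic formula, u = (-44 +/- sqrt(184)) / 6, so u ~= -5.0726 or u ~= -9.5941.
Neither value makes a denominator zero (u != -7, u != -4), so both are valid.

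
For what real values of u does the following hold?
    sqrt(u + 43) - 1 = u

Isolate the radical: sqrt(u + 43) = u + 1.
Square both sides: u + 43 = (u + 1)^2.
Expand and rearrange: u^2 + u - 42 = 0.
Solving gives u = 6 or u = -7.
Check each candidate in the original equation:
  u = 6: sqrt(49) = 7, while u + 1 = 7 — valid.
  u = -7: sqrt(36) = 6, while u + 1 = -6 — extraneous.

u = 6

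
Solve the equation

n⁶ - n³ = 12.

Let u = n³. The equation becomes u² - u - 12 = 0.
Factor: (u - 4)(u + 3) = 0, so u = 4 or u = -3.
n³ = 4 gives n = ∛(4) ≈ 1.5874.
n³ = -3 gives n = -∛(3) ≈ -1.4422.

n = -1.4422 or n = 1.5874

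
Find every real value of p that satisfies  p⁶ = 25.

p = -1.71 or p = 1.71

Let u = p³. The equation becomes u² - 25 = 0.
Factor: (u + 5)(u - 5) = 0, so u = -5 or u = 5.
p³ = -5 gives p = -∛(5) ≈ -1.71.
p³ = 5 gives p = ∛(5) ≈ 1.71.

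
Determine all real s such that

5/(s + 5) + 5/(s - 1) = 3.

Multiply both sides by (s + 5)(s - 1):
5(s - 1) + 5(s + 5) = 3(s + 5)(s - 1).
Expand and collect terms: 3s² + 2s - 35 = 0.
By the quadratic formula, s = (-2 ± √424) / 6, so s ≈ 3.0985 or s ≈ -3.7652.
Neither value makes a denominator zero (s ≠ -5, s ≠ 1), so both are valid.

s = -3.7652 or s = 3.0985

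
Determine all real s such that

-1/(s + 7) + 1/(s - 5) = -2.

Multiply both sides by (s + 7)(s - 5):
-(s - 5) + (s + 7) = -2(s + 7)(s - 5).
Expand and collect terms: -2s² - 4s + 58 = 0.
By the quadratic formula, s = (4 ± √480) / -4, so s ≈ -6.4772 or s ≈ 4.4772.
Neither value makes a denominator zero (s ≠ -7, s ≠ 5), so both are valid.

s = -6.4772 or s = 4.4772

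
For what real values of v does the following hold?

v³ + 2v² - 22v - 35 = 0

Possible rational roots are divisors of -35. Testing v = -5 gives 0, so (v + 5) is a factor.
Divide: v³ + 2v² - 22v - 35 = (v + 5)(v² - 3v - 7).
Apply the quadratic formula to v² - 3v - 7 = 0: v = (3 ± √37)/2, i.e. v ≈ 4.5414 or v ≈ -1.5414.

v = -5 or v = -1.5414 or v = 4.5414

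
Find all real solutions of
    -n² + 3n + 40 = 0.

Factor: -1(n - 8)(n + 5) = 0.
So n = 8 or n = -5.

n = -5 or n = 8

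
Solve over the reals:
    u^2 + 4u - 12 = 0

u = -6 or u = 2

Factor: (u - 2)(u + 6) = 0.
So u = 2 or u = -6.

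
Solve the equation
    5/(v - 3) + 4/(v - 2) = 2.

Multiply both sides by (v - 3)(v - 2):
5(v - 2) + 4(v - 3) = 2(v - 3)(v - 2).
Expand and collect terms: 2v² - 19v + 34 = 0.
By the quadratic formula, v = (19 ± √89) / 4, so v ≈ 7.1085 or v ≈ 2.3915.
Neither value makes a denominator zero (v ≠ 3, v ≠ 2), so both are valid.

v = 2.3915 or v = 7.1085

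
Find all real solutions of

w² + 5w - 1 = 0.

Discriminant: (5)² − 4·1·(-1) = 29.
Quadratic formula: w = (-5 ± √29) / 2.
So w = -5/2 + √(29)/2 ≈ 0.1926 or w = -√(29)/2 - 5/2 ≈ -5.1926.

w = -5.1926 or w = 0.1926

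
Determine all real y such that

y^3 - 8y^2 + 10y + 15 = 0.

y = -0.8541 or y = 3 or y = 5.8541

Possible rational roots are divisors of 15. Testing y = 3 gives 0, so (y - 3) is a factor.
Divide: y^3 - 8y^2 + 10y + 15 = (y - 3)(y^2 - 5y - 5).
Apply the quadratic formula to y^2 - 5y - 5 = 0: y = (5 +/- sqrt(45))/2, i.e. y ~= 5.8541 or y ~= -0.8541.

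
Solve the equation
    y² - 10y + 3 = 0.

y = 0.3096 or y = 9.6904

Discriminant: (-10)² − 4·1·3 = 88.
Quadratic formula: y = (10 ± √88) / 2.
So y = √(22) + 5 ≈ 9.6904 or y = 5 - √(22) ≈ 0.3096.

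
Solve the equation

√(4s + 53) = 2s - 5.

s = 7

Square both sides: 4s + 53 = (2s - 5)².
Expand and rearrange: 4s² - 24s - 28 = 0.
Solving gives s = 7 or s = -1.
Check each candidate in the original equation:
  s = 7: √(81) = 9, while 2s - 5 = 9 — valid.
  s = -1: √(49) = 7, while 2s - 5 = -7 — extraneous.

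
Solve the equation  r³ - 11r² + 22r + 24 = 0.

r = -0.772 or r = 4 or r = 7.772

Possible rational roots are divisors of 24. Testing r = 4 gives 0, so (r - 4) is a factor.
Divide: r³ - 11r² + 22r + 24 = (r - 4)(r² - 7r - 6).
Apply the quadratic formula to r² - 7r - 6 = 0: r = (7 ± √73)/2, i.e. r ≈ 7.772 or r ≈ -0.772.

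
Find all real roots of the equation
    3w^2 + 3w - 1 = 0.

w = -1.2638 or w = 0.2638

Discriminant: (3)^2 - 4*3*(-1) = 21.
Quadratic formula: w = (-3 +/- sqrt(21)) / 6.
So w = -1/2 + sqrt(21)/6 ~= 0.2638 or w = -sqrt(21)/6 - 1/2 ~= -1.2638.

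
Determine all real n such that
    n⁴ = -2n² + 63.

Let u = n². The equation becomes u² + 2u - 63 = 0.
Factor: (u - 7)(u + 9) = 0, so u = 7 or u = -9.
n² = 7 gives n = ±√(7) ≈ ±2.6458.
n² = -9 < 0 has no real solution.

n = -2.6458 or n = 2.6458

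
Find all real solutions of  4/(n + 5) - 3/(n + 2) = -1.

Multiply both sides by (n + 5)(n + 2):
4(n + 2) - 3(n + 5) = -(n + 5)(n + 2).
Expand and collect terms: -n^2 - 8n - 3 = 0.
By the quadratic formula, n = (8 +/- sqrt(52)) / -2, so n ~= -7.6056 or n ~= -0.3944.
Neither value makes a denominator zero (n != -5, n != -2), so both are valid.

n = -7.6056 or n = -0.3944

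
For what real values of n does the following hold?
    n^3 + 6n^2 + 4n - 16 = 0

Possible rational roots are divisors of -16. Testing n = -4 gives 0, so (n + 4) is a factor.
Divide: n^3 + 6n^2 + 4n - 16 = (n + 4)(n^2 + 2n - 4).
Apply the quadratic formula to n^2 + 2n - 4 = 0: n = (-2 +/- sqrt(20))/2, i.e. n ~= 1.2361 or n ~= -3.2361.

n = -4 or n = -3.2361 or n = 1.2361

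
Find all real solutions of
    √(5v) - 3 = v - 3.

Isolate the radical: √(5v) = v.
Square both sides: 5v = (v)².
Expand and rearrange: v² - 5v = 0.
Solving gives v = 5 or v = 0.
Check each candidate in the original equation:
  v = 5: √(25) = 5, while v = 5 — valid.
  v = 0: √(0) = 0, while v = 0 — valid.

v = 0 or v = 5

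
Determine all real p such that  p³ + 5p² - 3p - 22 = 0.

Possible rational roots are divisors of -22. Testing p = 2 gives 0, so (p - 2) is a factor.
Divide: p³ + 5p² - 3p - 22 = (p - 2)(p² + 7p + 11).
Apply the quadratic formula to p² + 7p + 11 = 0: p = (-7 ± √5)/2, i.e. p ≈ -2.382 or p ≈ -4.618.

p = -4.618 or p = -2.382 or p = 2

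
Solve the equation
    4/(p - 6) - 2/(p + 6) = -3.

p = -5.2436 or p = 4.577

Multiply both sides by (p - 6)(p + 6):
4(p + 6) - 2(p - 6) = -3(p - 6)(p + 6).
Expand and collect terms: -3p^2 - 2p + 72 = 0.
By the quadratic formula, p = (2 +/- sqrt(868)) / -6, so p ~= -5.2436 or p ~= 4.577.
Neither value makes a denominator zero (p != 6, p != -6), so both are valid.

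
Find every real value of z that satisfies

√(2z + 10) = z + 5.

Square both sides: 2z + 10 = (z + 5)².
Expand and rearrange: z² + 8z + 15 = 0.
Solving gives z = -3 or z = -5.
Check each candidate in the original equation:
  z = -3: √(4) = 2, while z + 5 = 2 — valid.
  z = -5: √(0) = 0, while z + 5 = 0 — valid.

z = -5 or z = -3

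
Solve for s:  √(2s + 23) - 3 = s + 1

s = 1

Isolate the radical: √(2s + 23) = s + 4.
Square both sides: 2s + 23 = (s + 4)².
Expand and rearrange: s² + 6s - 7 = 0.
Solving gives s = 1 or s = -7.
Check each candidate in the original equation:
  s = 1: √(25) = 5, while s + 4 = 5 — valid.
  s = -7: √(9) = 3, while s + 4 = -3 — extraneous.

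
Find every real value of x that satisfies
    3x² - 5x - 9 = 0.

x = -1.0888 or x = 2.7554

Discriminant: (-5)² − 4·3·(-9) = 133.
Quadratic formula: x = (5 ± √133) / 6.
So x = 5/6 + √(133)/6 ≈ 2.7554 or x = 5/6 - √(133)/6 ≈ -1.0888.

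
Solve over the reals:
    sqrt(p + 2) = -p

p = -1

Square both sides: p + 2 = (-p)^2.
Expand and rearrange: p^2 - p - 2 = 0.
Solving gives p = 2 or p = -1.
Check each candidate in the original equation:
  p = 2: sqrt(4) = 2, while -p = -2 — extraneous.
  p = -1: sqrt(1) = 1, while -p = 1 — valid.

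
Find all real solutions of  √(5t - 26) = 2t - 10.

t = 5.25 or t = 6

Square both sides: 5t - 26 = (2t - 10)².
Expand and rearrange: 4t² - 45t + 126 = 0.
Solving gives t = 6 or t = 5.25.
Check each candidate in the original equation:
  t = 6: √(4) = 2, while 2t - 10 = 2 — valid.
  t = 5.25: √(0.25) = 0.5, while 2t - 10 = 0.5 — valid.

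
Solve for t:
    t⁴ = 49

t = -2.6458 or t = 2.6458

Let u = t². The equation becomes u² - 49 = 0.
Factor: (u - 7)(u + 7) = 0, so u = 7 or u = -7.
t² = 7 gives t = ±√(7) ≈ ±2.6458.
t² = -7 < 0 has no real solution.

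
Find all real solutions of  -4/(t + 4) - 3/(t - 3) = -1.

Multiply both sides by (t + 4)(t - 3):
-4(t - 3) - 3(t + 4) = -(t + 4)(t - 3).
Expand and collect terms: -t² + 6t + 12 = 0.
By the quadratic formula, t = (-6 ± √84) / -2, so t ≈ -1.5826 or t ≈ 7.5826.
Neither value makes a denominator zero (t ≠ -4, t ≠ 3), so both are valid.

t = -1.5826 or t = 7.5826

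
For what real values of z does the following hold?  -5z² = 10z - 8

z = -2.6125 or z = 0.6125

Rearrange to standard form: -5z² - 10z + 8 = 0.
Discriminant: (-10)² − 4·(-5)·8 = 260.
Quadratic formula: z = (10 ± √260) / (-10).
So z = -√(65)/5 - 1 ≈ -2.6125 or z = -1 + √(65)/5 ≈ 0.6125.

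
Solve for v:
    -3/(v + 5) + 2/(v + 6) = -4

v = -6.3187 or v = -4.4313

Multiply both sides by (v + 5)(v + 6):
-3(v + 6) + 2(v + 5) = -4(v + 5)(v + 6).
Expand and collect terms: -4v² - 43v - 112 = 0.
By the quadratic formula, v = (43 ± √57) / -8, so v ≈ -6.3187 or v ≈ -4.4313.
Neither value makes a denominator zero (v ≠ -5, v ≠ -6), so both are valid.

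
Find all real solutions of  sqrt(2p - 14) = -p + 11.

Square both sides: 2p - 14 = (-p + 11)^2.
Expand and rearrange: p^2 - 24p + 135 = 0.
Solving gives p = 15 or p = 9.
Check each candidate in the original equation:
  p = 15: sqrt(16) = 4, while -p + 11 = -4 — extraneous.
  p = 9: sqrt(4) = 2, while -p + 11 = 2 — valid.

p = 9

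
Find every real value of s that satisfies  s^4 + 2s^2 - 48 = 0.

s = -2.4495 or s = 2.4495

Let u = s^2. The equation becomes u^2 + 2u - 48 = 0.
Factor: (u + 8)(u - 6) = 0, so u = -8 or u = 6.
s^2 = -8 < 0 has no real solution.
s^2 = 6 gives s = +/-sqrt(6) ~= +/-2.4495.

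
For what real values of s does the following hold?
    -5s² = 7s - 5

s = -1.9207 or s = 0.5207

Rearrange to standard form: -5s² - 7s + 5 = 0.
Discriminant: (-7)² − 4·(-5)·5 = 149.
Quadratic formula: s = (7 ± √149) / (-10).
So s = -√(149)/10 - 7/10 ≈ -1.9207 or s = -7/10 + √(149)/10 ≈ 0.5207.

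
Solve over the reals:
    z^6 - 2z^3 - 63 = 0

Let u = z^3. The equation becomes u^2 - 2u - 63 = 0.
Factor: (u + 7)(u - 9) = 0, so u = -7 or u = 9.
z^3 = -7 gives z = -(7)^(1/3) ~= -1.9129.
z^3 = 9 gives z = (9)^(1/3) ~= 2.0801.

z = -1.9129 or z = 2.0801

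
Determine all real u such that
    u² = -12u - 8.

u = -11.2915 or u = -0.7085

Rearrange to standard form: u² + 12u + 8 = 0.
Discriminant: (12)² − 4·1·8 = 112.
Quadratic formula: u = (-12 ± √112) / 2.
So u = -6 + 2·√(7) ≈ -0.7085 or u = -6 - 2·√(7) ≈ -11.2915.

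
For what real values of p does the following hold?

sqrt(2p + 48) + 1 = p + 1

p = 8

Isolate the radical: sqrt(2p + 48) = p.
Square both sides: 2p + 48 = (p)^2.
Expand and rearrange: p^2 - 2p - 48 = 0.
Solving gives p = 8 or p = -6.
Check each candidate in the original equation:
  p = 8: sqrt(64) = 8, while p = 8 — valid.
  p = -6: sqrt(36) = 6, while p = -6 — extraneous.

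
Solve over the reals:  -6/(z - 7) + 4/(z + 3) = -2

Multiply both sides by (z - 7)(z + 3):
-6(z + 3) + 4(z - 7) = -2(z - 7)(z + 3).
Expand and collect terms: -2z² + 10z + 88 = 0.
By the quadratic formula, z = (-10 ± √804) / -4, so z ≈ -4.5887 or z ≈ 9.5887.
Neither value makes a denominator zero (z ≠ 7, z ≠ -3), so both are valid.

z = -4.5887 or z = 9.5887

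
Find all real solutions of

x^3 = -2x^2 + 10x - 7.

Rearrange: x^3 + 2x^2 - 10x + 7 = 0.
Possible rational roots are divisors of 7. Testing x = 1 gives 0, so (x - 1) is a factor.
Divide: x^3 + 2x^2 - 10x + 7 = (x - 1)(x^2 + 3x - 7).
Apply the quadratic formula to x^2 + 3x - 7 = 0: x = (-3 +/- sqrt(37))/2, i.e. x ~= 1.5414 or x ~= -4.5414.

x = -4.5414 or x = 1 or x = 1.5414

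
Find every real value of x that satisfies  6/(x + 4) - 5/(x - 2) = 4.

x = -1.75 or x = 0

Multiply both sides by (x + 4)(x - 2):
6(x - 2) - 5(x + 4) = 4(x + 4)(x - 2).
Expand and collect terms: 4x² + 7x = 0.
Factor or apply the quadratic formula: x = 0 or x = -1.75.
Neither value makes a denominator zero (x ≠ -4, x ≠ 2), so both are valid.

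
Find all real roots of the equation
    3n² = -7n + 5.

n = -2.9067 or n = 0.5734

Rearrange to standard form: 3n² + 7n - 5 = 0.
Discriminant: (7)² − 4·3·(-5) = 109.
Quadratic formula: n = (-7 ± √109) / 6.
So n = -7/6 + √(109)/6 ≈ 0.5734 or n = -√(109)/6 - 7/6 ≈ -2.9067.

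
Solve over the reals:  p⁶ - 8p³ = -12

Let u = p³. The equation becomes u² - 8u + 12 = 0.
Factor: (u - 2)(u - 6) = 0, so u = 2 or u = 6.
p³ = 2 gives p = ∛(2) ≈ 1.2599.
p³ = 6 gives p = ∛(6) ≈ 1.8171.

p = 1.2599 or p = 1.8171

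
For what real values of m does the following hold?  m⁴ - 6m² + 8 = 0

m = -2 or m = -1.4142 or m = 1.4142 or m = 2

Let u = m². The equation becomes u² - 6u + 8 = 0.
Factor: (u - 2)(u - 4) = 0, so u = 2 or u = 4.
m² = 2 gives m = ±√(2) ≈ ±1.4142.
m² = 4 gives m = ±2.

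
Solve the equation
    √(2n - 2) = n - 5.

Square both sides: 2n - 2 = (n - 5)².
Expand and rearrange: n² - 12n + 27 = 0.
Solving gives n = 9 or n = 3.
Check each candidate in the original equation:
  n = 9: √(16) = 4, while n - 5 = 4 — valid.
  n = 3: √(4) = 2, while n - 5 = -2 — extraneous.

n = 9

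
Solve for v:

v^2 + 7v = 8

Bring every term to one side: v^2 + 7v - 8 = 0.
Factor: (v - 1)(v + 8) = 0.
So v = 1 or v = -8.

v = -8 or v = 1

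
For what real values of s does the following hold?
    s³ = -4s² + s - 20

s = -5

Rearrange: s³ + 4s² - s + 20 = 0.
Possible rational roots are divisors of 20. Testing s = -5 gives 0, so (s + 5) is a factor.
Divide: s³ + 4s² - s + 20 = (s + 5)(s² - s + 4).
The quadratic s² - s + 4 has discriminant -15 < 0, so no further real roots.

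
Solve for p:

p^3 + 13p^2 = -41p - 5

p = -7.873 or p = -5 or p = -0.127

Rearrange: p^3 + 13p^2 + 41p + 5 = 0.
Possible rational roots are divisors of 5. Testing p = -5 gives 0, so (p + 5) is a factor.
Divide: p^3 + 13p^2 + 41p + 5 = (p + 5)(p^2 + 8p + 1).
Apply the quadratic formula to p^2 + 8p + 1 = 0: p = (-8 +/- sqrt(60))/2, i.e. p ~= -0.127 or p ~= -7.873.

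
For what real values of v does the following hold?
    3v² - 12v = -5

Rearrange to standard form: 3v² - 12v + 5 = 0.
Discriminant: (-12)² − 4·3·5 = 84.
Quadratic formula: v = (12 ± √84) / 6.
So v = √(21)/3 + 2 ≈ 3.5275 or v = 2 - √(21)/3 ≈ 0.4725.

v = 0.4725 or v = 3.5275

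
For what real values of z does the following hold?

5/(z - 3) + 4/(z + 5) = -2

z = -7.6161 or z = 1.1161

Multiply both sides by (z - 3)(z + 5):
5(z + 5) + 4(z - 3) = -2(z - 3)(z + 5).
Expand and collect terms: -2z² - 13z + 17 = 0.
By the quadratic formula, z = (13 ± √305) / -4, so z ≈ -7.6161 or z ≈ 1.1161.
Neither value makes a denominator zero (z ≠ 3, z ≠ -5), so both are valid.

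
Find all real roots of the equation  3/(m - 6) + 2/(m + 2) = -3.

Multiply both sides by (m - 6)(m + 2):
3(m + 2) + 2(m - 6) = -3(m - 6)(m + 2).
Expand and collect terms: -3m^2 + 7m + 42 = 0.
By the quadratic formula, m = (-7 +/- sqrt(553)) / -6, so m ~= -2.7527 or m ~= 5.086.
Neither value makes a denominator zero (m != 6, m != -2), so both are valid.

m = -2.7527 or m = 5.086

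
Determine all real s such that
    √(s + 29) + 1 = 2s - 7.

s = 7

Isolate the radical: √(s + 29) = 2s - 8.
Square both sides: s + 29 = (2s - 8)².
Expand and rearrange: 4s² - 33s + 35 = 0.
Solving gives s = 7 or s = 1.25.
Check each candidate in the original equation:
  s = 7: √(36) = 6, while 2s - 8 = 6 — valid.
  s = 1.25: √(30.25) = 5.5, while 2s - 8 = -5.5 — extraneous.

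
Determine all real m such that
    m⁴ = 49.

Let u = m². The equation becomes u² - 49 = 0.
Factor: (u + 7)(u - 7) = 0, so u = -7 or u = 7.
m² = -7 < 0 has no real solution.
m² = 7 gives m = ±√(7) ≈ ±2.6458.

m = -2.6458 or m = 2.6458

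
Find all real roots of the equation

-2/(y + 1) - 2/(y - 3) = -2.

y = -0.2361 or y = 4.2361

Multiply both sides by (y + 1)(y - 3):
-2(y - 3) - 2(y + 1) = -2(y + 1)(y - 3).
Expand and collect terms: -2y² + 8y + 2 = 0.
By the quadratic formula, y = (-8 ± √80) / -4, so y ≈ -0.2361 or y ≈ 4.2361.
Neither value makes a denominator zero (y ≠ -1, y ≠ 3), so both are valid.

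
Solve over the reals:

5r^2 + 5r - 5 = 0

r = -1.618 or r = 0.618

Discriminant: (5)^2 - 4*5*(-5) = 125.
Quadratic formula: r = (-5 +/- sqrt(125)) / 10.
So r = -1/2 + sqrt(5)/2 ~= 0.618 or r = -sqrt(5)/2 - 1/2 ~= -1.618.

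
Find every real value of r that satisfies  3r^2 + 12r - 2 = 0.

r = -4.1602 or r = 0.1602

Discriminant: (12)^2 - 4*3*(-2) = 168.
Quadratic formula: r = (-12 +/- sqrt(168)) / 6.
So r = -2 + sqrt(42)/3 ~= 0.1602 or r = -sqrt(42)/3 - 2 ~= -4.1602.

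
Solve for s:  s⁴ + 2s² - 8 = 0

s = -1.4142 or s = 1.4142

Let u = s². The equation becomes u² + 2u - 8 = 0.
Factor: (u - 2)(u + 4) = 0, so u = 2 or u = -4.
s² = 2 gives s = ±√(2) ≈ ±1.4142.
s² = -4 < 0 has no real solution.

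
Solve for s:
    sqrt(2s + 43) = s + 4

s = 3

Square both sides: 2s + 43 = (s + 4)^2.
Expand and rearrange: s^2 + 6s - 27 = 0.
Solving gives s = 3 or s = -9.
Check each candidate in the original equation:
  s = 3: sqrt(49) = 7, while s + 4 = 7 — valid.
  s = -9: sqrt(25) = 5, while s + 4 = -5 — extraneous.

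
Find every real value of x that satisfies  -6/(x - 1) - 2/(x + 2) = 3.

x = -3.2573 or x = -0.4093

Multiply both sides by (x - 1)(x + 2):
-6(x + 2) - 2(x - 1) = 3(x - 1)(x + 2).
Expand and collect terms: 3x² + 11x + 4 = 0.
By the quadratic formula, x = (-11 ± √73) / 6, so x ≈ -0.4093 or x ≈ -3.2573.
Neither value makes a denominator zero (x ≠ 1, x ≠ -2), so both are valid.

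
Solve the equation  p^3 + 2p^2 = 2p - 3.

p = -3

Rearrange: p^3 + 2p^2 - 2p + 3 = 0.
Possible rational roots are divisors of 3. Testing p = -3 gives 0, so (p + 3) is a factor.
Divide: p^3 + 2p^2 - 2p + 3 = (p + 3)(p^2 - p + 1).
The quadratic p^2 - p + 1 has discriminant -3 < 0, so no further real roots.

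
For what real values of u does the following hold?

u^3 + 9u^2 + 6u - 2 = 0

u = -8.2426 or u = -1 or u = 0.2426

Possible rational roots are divisors of -2. Testing u = -1 gives 0, so (u + 1) is a factor.
Divide: u^3 + 9u^2 + 6u - 2 = (u + 1)(u^2 + 8u - 2).
Apply the quadratic formula to u^2 + 8u - 2 = 0: u = (-8 +/- sqrt(72))/2, i.e. u ~= 0.2426 or u ~= -8.2426.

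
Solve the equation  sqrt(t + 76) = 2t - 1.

Square both sides: t + 76 = (2t - 1)^2.
Expand and rearrange: 4t^2 - 5t - 75 = 0.
Solving gives t = 5 or t = -3.75.
Check each candidate in the original equation:
  t = 5: sqrt(81) = 9, while 2t - 1 = 9 — valid.
  t = -3.75: sqrt(72.25) = 8.5, while 2t - 1 = -8.5 — extraneous.

t = 5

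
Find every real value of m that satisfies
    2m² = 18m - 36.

Bring every term to one side: 2m² - 18m + 36 = 0.
Factor: 2(m - 6)(m - 3) = 0.
So m = 6 or m = 3.

m = 3 or m = 6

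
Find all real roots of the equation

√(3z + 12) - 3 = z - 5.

z = 8

Isolate the radical: √(3z + 12) = z - 2.
Square both sides: 3z + 12 = (z - 2)².
Expand and rearrange: z² - 7z - 8 = 0.
Solving gives z = 8 or z = -1.
Check each candidate in the original equation:
  z = 8: √(36) = 6, while z - 2 = 6 — valid.
  z = -1: √(9) = 3, while z - 2 = -3 — extraneous.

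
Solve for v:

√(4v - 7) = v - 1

Square both sides: 4v - 7 = (v - 1)².
Expand and rearrange: v² - 6v + 8 = 0.
Solving gives v = 4 or v = 2.
Check each candidate in the original equation:
  v = 4: √(9) = 3, while v - 1 = 3 — valid.
  v = 2: √(1) = 1, while v - 1 = 1 — valid.

v = 2 or v = 4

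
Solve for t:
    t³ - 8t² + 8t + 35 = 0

t = -1.5414 or t = 4.5414 or t = 5

Possible rational roots are divisors of 35. Testing t = 5 gives 0, so (t - 5) is a factor.
Divide: t³ - 8t² + 8t + 35 = (t - 5)(t² - 3t - 7).
Apply the quadratic formula to t² - 3t - 7 = 0: t = (3 ± √37)/2, i.e. t ≈ 4.5414 or t ≈ -1.5414.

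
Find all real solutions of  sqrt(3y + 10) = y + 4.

Square both sides: 3y + 10 = (y + 4)^2.
Expand and rearrange: y^2 + 5y + 6 = 0.
Solving gives y = -2 or y = -3.
Check each candidate in the original equation:
  y = -2: sqrt(4) = 2, while y + 4 = 2 — valid.
  y = -3: sqrt(1) = 1, while y + 4 = 1 — valid.

y = -3 or y = -2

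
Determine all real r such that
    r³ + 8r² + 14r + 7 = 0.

r = -5.7913 or r = -1.2087 or r = -1

Possible rational roots are divisors of 7. Testing r = -1 gives 0, so (r + 1) is a factor.
Divide: r³ + 8r² + 14r + 7 = (r + 1)(r² + 7r + 7).
Apply the quadratic formula to r² + 7r + 7 = 0: r = (-7 ± √21)/2, i.e. r ≈ -1.2087 or r ≈ -5.7913.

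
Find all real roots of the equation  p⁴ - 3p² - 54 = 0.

p = -3 or p = 3

Let u = p². The equation becomes u² - 3u - 54 = 0.
Factor: (u + 6)(u - 9) = 0, so u = -6 or u = 9.
p² = -6 < 0 has no real solution.
p² = 9 gives p = ±3.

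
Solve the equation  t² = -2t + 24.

Bring every term to one side: t² + 2t - 24 = 0.
Factor: (t + 6)(t - 4) = 0.
So t = -6 or t = 4.

t = -6 or t = 4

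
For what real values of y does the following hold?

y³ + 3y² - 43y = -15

Rearrange: y³ + 3y² - 43y + 15 = 0.
Possible rational roots are divisors of 15. Testing y = 5 gives 0, so (y - 5) is a factor.
Divide: y³ + 3y² - 43y + 15 = (y - 5)(y² + 8y - 3).
Apply the quadratic formula to y² + 8y - 3 = 0: y = (-8 ± √76)/2, i.e. y ≈ 0.3589 or y ≈ -8.3589.

y = -8.3589 or y = 0.3589 or y = 5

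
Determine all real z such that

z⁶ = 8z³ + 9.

Let u = z³. The equation becomes u² - 8u - 9 = 0.
Factor: (u + 1)(u - 9) = 0, so u = -1 or u = 9.
z³ = -1 gives z = -1.
z³ = 9 gives z = ∛(9) ≈ 2.0801.

z = -1 or z = 2.0801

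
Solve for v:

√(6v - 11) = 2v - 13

v = 10

Square both sides: 6v - 11 = (2v - 13)².
Expand and rearrange: 4v² - 58v + 180 = 0.
Solving gives v = 10 or v = 4.5.
Check each candidate in the original equation:
  v = 10: √(49) = 7, while 2v - 13 = 7 — valid.
  v = 4.5: √(16) = 4, while 2v - 13 = -4 — extraneous.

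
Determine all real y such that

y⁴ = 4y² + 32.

y = -2.8284 or y = 2.8284

Let u = y². The equation becomes u² - 4u - 32 = 0.
Factor: (u - 8)(u + 4) = 0, so u = 8 or u = -4.
y² = 8 gives y = ±2·√(2) ≈ ±2.8284.
y² = -4 < 0 has no real solution.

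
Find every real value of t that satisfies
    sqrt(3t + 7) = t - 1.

t = 6

Square both sides: 3t + 7 = (t - 1)^2.
Expand and rearrange: t^2 - 5t - 6 = 0.
Solving gives t = 6 or t = -1.
Check each candidate in the original equation:
  t = 6: sqrt(25) = 5, while t - 1 = 5 — valid.
  t = -1: sqrt(4) = 2, while t - 1 = -2 — extraneous.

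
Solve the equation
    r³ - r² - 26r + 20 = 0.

Possible rational roots are divisors of 20. Testing r = -5 gives 0, so (r + 5) is a factor.
Divide: r³ - r² - 26r + 20 = (r + 5)(r² - 6r + 4).
Apply the quadratic formula to r² - 6r + 4 = 0: r = (6 ± √20)/2, i.e. r ≈ 5.2361 or r ≈ 0.7639.

r = -5 or r = 0.7639 or r = 5.2361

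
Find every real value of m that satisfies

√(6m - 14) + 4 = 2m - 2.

Isolate the radical: √(6m - 14) = 2m - 6.
Square both sides: 6m - 14 = (2m - 6)².
Expand and rearrange: 4m² - 30m + 50 = 0.
Solving gives m = 5 or m = 2.5.
Check each candidate in the original equation:
  m = 5: √(16) = 4, while 2m - 6 = 4 — valid.
  m = 2.5: √(1) = 1, while 2m - 6 = -1 — extraneous.

m = 5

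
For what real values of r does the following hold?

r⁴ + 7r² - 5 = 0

Let u = r². The equation becomes u² + 7u - 5 = 0.
By the quadratic formula, u = -7/2 + √(69)/2 or u = -√(69)/2 - 7/2.
r² = -7/2 + √(69)/2 gives r = ±√(-7/2 + √(69)/2) ≈ ±0.8083.
r² = -√(69)/2 - 7/2 < 0 has no real solution.

r = -0.8083 or r = 0.8083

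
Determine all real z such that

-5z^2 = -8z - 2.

Rearrange to standard form: -5z^2 + 8z + 2 = 0.
Discriminant: (8)^2 - 4*(-5)*2 = 104.
Quadratic formula: z = (-8 +/- sqrt(104)) / (-10).
So z = 4/5 - sqrt(26)/5 ~= -0.2198 or z = 4/5 + sqrt(26)/5 ~= 1.8198.

z = -0.2198 or z = 1.8198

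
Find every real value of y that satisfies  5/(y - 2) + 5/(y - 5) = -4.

y = 0.2974 or y = 4.2026

Multiply both sides by (y - 2)(y - 5):
5(y - 5) + 5(y - 2) = -4(y - 2)(y - 5).
Expand and collect terms: -4y² + 18y - 5 = 0.
By the quadratic formula, y = (-18 ± √244) / -8, so y ≈ 0.2974 or y ≈ 4.2026.
Neither value makes a denominator zero (y ≠ 2, y ≠ 5), so both are valid.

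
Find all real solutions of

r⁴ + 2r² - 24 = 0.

r = -2 or r = 2

Let u = r². The equation becomes u² + 2u - 24 = 0.
Factor: (u + 6)(u - 4) = 0, so u = -6 or u = 4.
r² = -6 < 0 has no real solution.
r² = 4 gives r = ±2.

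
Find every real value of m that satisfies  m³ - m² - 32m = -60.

Rearrange: m³ - m² - 32m + 60 = 0.
Possible rational roots are divisors of 60. Testing m = 5 gives 0, so (m - 5) is a factor.
Divide: m³ - m² - 32m + 60 = (m - 5)(m² + 4m - 12).
Factor the quadratic: m = 2 or m = -6.

m = -6 or m = 2 or m = 5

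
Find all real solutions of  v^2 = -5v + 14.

Bring every term to one side: v^2 + 5v - 14 = 0.
Factor: (v + 7)(v - 2) = 0.
So v = -7 or v = 2.

v = -7 or v = 2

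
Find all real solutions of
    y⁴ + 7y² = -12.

Let u = y². The equation becomes u² + 7u + 12 = 0.
Factor: (u + 3)(u + 4) = 0, so u = -3 or u = -4.
y² = -3 < 0 has no real solution.
y² = -4 < 0 has no real solution.

No real solutions.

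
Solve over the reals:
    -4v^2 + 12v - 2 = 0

v = 0.1771 or v = 2.8229

Discriminant: (12)^2 - 4*(-4)*(-2) = 112.
Quadratic formula: v = (-12 +/- sqrt(112)) / (-8).
So v = 3/2 - sqrt(7)/2 ~= 0.1771 or v = sqrt(7)/2 + 3/2 ~= 2.8229.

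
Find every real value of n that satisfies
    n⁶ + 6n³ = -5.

Let u = n³. The equation becomes u² + 6u + 5 = 0.
Factor: (u + 5)(u + 1) = 0, so u = -5 or u = -1.
n³ = -5 gives n = -∛(5) ≈ -1.71.
n³ = -1 gives n = -1.

n = -1.71 or n = -1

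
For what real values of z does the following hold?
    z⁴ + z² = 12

z = -1.7321 or z = 1.7321

Let u = z². The equation becomes u² + u - 12 = 0.
Factor: (u - 3)(u + 4) = 0, so u = 3 or u = -4.
z² = 3 gives z = ±√(3) ≈ ±1.7321.
z² = -4 < 0 has no real solution.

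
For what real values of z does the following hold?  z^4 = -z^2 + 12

Let u = z^2. The equation becomes u^2 + u - 12 = 0.
Factor: (u + 4)(u - 3) = 0, so u = -4 or u = 3.
z^2 = -4 < 0 has no real solution.
z^2 = 3 gives z = +/-sqrt(3) ~= +/-1.7321.

z = -1.7321 or z = 1.7321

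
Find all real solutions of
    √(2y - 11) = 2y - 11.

y = 5.5 or y = 6

Square both sides: 2y - 11 = (2y - 11)².
Expand and rearrange: 4y² - 46y + 132 = 0.
Solving gives y = 6 or y = 5.5.
Check each candidate in the original equation:
  y = 6: √(1) = 1, while 2y - 11 = 1 — valid.
  y = 5.5: √(0) = 0, while 2y - 11 = 0 — valid.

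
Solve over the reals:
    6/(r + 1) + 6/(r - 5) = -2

Multiply both sides by (r + 1)(r - 5):
6(r - 5) + 6(r + 1) = -2(r + 1)(r - 5).
Expand and collect terms: -2r^2 - 4r + 34 = 0.
By the quadratic formula, r = (4 +/- sqrt(288)) / -4, so r ~= -5.2426 or r ~= 3.2426.
Neither value makes a denominator zero (r != -1, r != 5), so both are valid.

r = -5.2426 or r = 3.2426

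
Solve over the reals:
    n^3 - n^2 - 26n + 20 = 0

n = -5 or n = 0.7639 or n = 5.2361

Possible rational roots are divisors of 20. Testing n = -5 gives 0, so (n + 5) is a factor.
Divide: n^3 - n^2 - 26n + 20 = (n + 5)(n^2 - 6n + 4).
Apply the quadratic formula to n^2 - 6n + 4 = 0: n = (6 +/- sqrt(20))/2, i.e. n ~= 5.2361 or n ~= 0.7639.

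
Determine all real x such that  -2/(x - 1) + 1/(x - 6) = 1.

x = -0.7417 or x = 6.7417

Multiply both sides by (x - 1)(x - 6):
-2(x - 6) + (x - 1) = (x - 1)(x - 6).
Expand and collect terms: x^2 - 6x - 5 = 0.
By the quadratic formula, x = (6 +/- sqrt(56)) / 2, so x ~= 6.7417 or x ~= -0.7417.
Neither value makes a denominator zero (x != 1, x != 6), so both are valid.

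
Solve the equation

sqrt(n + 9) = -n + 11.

Square both sides: n + 9 = (-n + 11)^2.
Expand and rearrange: n^2 - 23n + 112 = 0.
Solving gives n = 16 or n = 7.
Check each candidate in the original equation:
  n = 16: sqrt(25) = 5, while -n + 11 = -5 — extraneous.
  n = 7: sqrt(16) = 4, while -n + 11 = 4 — valid.

n = 7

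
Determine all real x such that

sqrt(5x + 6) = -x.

x = -1

Square both sides: 5x + 6 = (-x)^2.
Expand and rearrange: x^2 - 5x - 6 = 0.
Solving gives x = 6 or x = -1.
Check each candidate in the original equation:
  x = 6: sqrt(36) = 6, while -x = -6 — extraneous.
  x = -1: sqrt(1) = 1, while -x = 1 — valid.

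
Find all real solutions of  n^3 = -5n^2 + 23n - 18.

n = -8.1098 or n = 1.1098 or n = 2

Rearrange: n^3 + 5n^2 - 23n + 18 = 0.
Possible rational roots are divisors of 18. Testing n = 2 gives 0, so (n - 2) is a factor.
Divide: n^3 + 5n^2 - 23n + 18 = (n - 2)(n^2 + 7n - 9).
Apply the quadratic formula to n^2 + 7n - 9 = 0: n = (-7 +/- sqrt(85))/2, i.e. n ~= 1.1098 or n ~= -8.1098.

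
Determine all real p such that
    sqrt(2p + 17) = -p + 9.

Square both sides: 2p + 17 = (-p + 9)^2.
Expand and rearrange: p^2 - 20p + 64 = 0.
Solving gives p = 16 or p = 4.
Check each candidate in the original equation:
  p = 16: sqrt(49) = 7, while -p + 9 = -7 — extraneous.
  p = 4: sqrt(25) = 5, while -p + 9 = 5 — valid.

p = 4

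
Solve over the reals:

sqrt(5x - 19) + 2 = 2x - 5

x = 4 or x = 4.25

Isolate the radical: sqrt(5x - 19) = 2x - 7.
Square both sides: 5x - 19 = (2x - 7)^2.
Expand and rearrange: 4x^2 - 33x + 68 = 0.
Solving gives x = 4.25 or x = 4.
Check each candidate in the original equation:
  x = 4.25: sqrt(2.25) = 1.5, while 2x - 7 = 1.5 — valid.
  x = 4: sqrt(1) = 1, while 2x - 7 = 1 — valid.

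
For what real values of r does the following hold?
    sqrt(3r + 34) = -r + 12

Square both sides: 3r + 34 = (-r + 12)^2.
Expand and rearrange: r^2 - 27r + 110 = 0.
Solving gives r = 22 or r = 5.
Check each candidate in the original equation:
  r = 22: sqrt(100) = 10, while -r + 12 = -10 — extraneous.
  r = 5: sqrt(49) = 7, while -r + 12 = 7 — valid.

r = 5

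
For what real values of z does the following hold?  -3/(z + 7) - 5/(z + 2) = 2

Multiply both sides by (z + 7)(z + 2):
-3(z + 2) - 5(z + 7) = 2(z + 7)(z + 2).
Expand and collect terms: 2z² + 26z + 69 = 0.
By the quadratic formula, z = (-26 ± √124) / 4, so z ≈ -3.7161 or z ≈ -9.2839.
Neither value makes a denominator zero (z ≠ -7, z ≠ -2), so both are valid.

z = -9.2839 or z = -3.7161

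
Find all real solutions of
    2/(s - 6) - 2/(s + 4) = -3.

s = -3.2817 or s = 5.2817

Multiply both sides by (s - 6)(s + 4):
2(s + 4) - 2(s - 6) = -3(s - 6)(s + 4).
Expand and collect terms: -3s² + 6s + 52 = 0.
By the quadratic formula, s = (-6 ± √660) / -6, so s ≈ -3.2817 or s ≈ 5.2817.
Neither value makes a denominator zero (s ≠ 6, s ≠ -4), so both are valid.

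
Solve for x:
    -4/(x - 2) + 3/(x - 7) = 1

x = -0.899 or x = 8.899

Multiply both sides by (x - 2)(x - 7):
-4(x - 7) + 3(x - 2) = (x - 2)(x - 7).
Expand and collect terms: x^2 - 8x - 8 = 0.
By the quadratic formula, x = (8 +/- sqrt(96)) / 2, so x ~= 8.899 or x ~= -0.899.
Neither value makes a denominator zero (x != 2, x != 7), so both are valid.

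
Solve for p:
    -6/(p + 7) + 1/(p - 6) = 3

Multiply both sides by (p + 7)(p - 6):
-6(p - 6) + (p + 7) = 3(p + 7)(p - 6).
Expand and collect terms: 3p^2 + 8p - 169 = 0.
By the quadratic formula, p = (-8 +/- sqrt(2092)) / 6, so p ~= 6.2897 or p ~= -8.9564.
Neither value makes a denominator zero (p != -7, p != 6), so both are valid.

p = -8.9564 or p = 6.2897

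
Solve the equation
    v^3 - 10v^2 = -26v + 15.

v = 0.8074 or v = 3 or v = 6.1926

Rearrange: v^3 - 10v^2 + 26v - 15 = 0.
Possible rational roots are divisors of -15. Testing v = 3 gives 0, so (v - 3) is a factor.
Divide: v^3 - 10v^2 + 26v - 15 = (v - 3)(v^2 - 7v + 5).
Apply the quadratic formula to v^2 - 7v + 5 = 0: v = (7 +/- sqrt(29))/2, i.e. v ~= 6.1926 or v ~= 0.8074.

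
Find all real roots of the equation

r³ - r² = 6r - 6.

Rearrange: r³ - r² - 6r + 6 = 0.
Possible rational roots are divisors of 6. Testing r = 1 gives 0, so (r - 1) is a factor.
Divide: r³ - r² - 6r + 6 = (r - 1)(r² - 6).
Apply the quadratic formula to r² - 6 = 0: r = (0 ± √24)/2, i.e. r ≈ 2.4495 or r ≈ -2.4495.

r = -2.4495 or r = 1 or r = 2.4495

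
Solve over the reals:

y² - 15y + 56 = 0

Factor: (y - 8)(y - 7) = 0.
So y = 8 or y = 7.

y = 7 or y = 8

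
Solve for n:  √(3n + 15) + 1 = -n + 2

n = -2

Isolate the radical: √(3n + 15) = -n + 1.
Square both sides: 3n + 15 = (-n + 1)².
Expand and rearrange: n² - 5n - 14 = 0.
Solving gives n = 7 or n = -2.
Check each candidate in the original equation:
  n = 7: √(36) = 6, while -n + 1 = -6 — extraneous.
  n = -2: √(9) = 3, while -n + 1 = 3 — valid.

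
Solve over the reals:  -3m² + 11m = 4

m = 0.4093 or m = 3.2573

Rearrange to standard form: -3m² + 11m - 4 = 0.
Discriminant: (11)² − 4·(-3)·(-4) = 73.
Quadratic formula: m = (-11 ± √73) / (-6).
So m = 11/6 - √(73)/6 ≈ 0.4093 or m = √(73)/6 + 11/6 ≈ 3.2573.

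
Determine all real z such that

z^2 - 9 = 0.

z = -3 or z = 3

Factor: (z + 3)(z - 3) = 0.
So z = -3 or z = 3.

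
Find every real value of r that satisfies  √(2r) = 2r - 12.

r = 8

Square both sides: 2r = (2r - 12)².
Expand and rearrange: 4r² - 50r + 144 = 0.
Solving gives r = 8 or r = 4.5.
Check each candidate in the original equation:
  r = 8: √(16) = 4, while 2r - 12 = 4 — valid.
  r = 4.5: √(9) = 3, while 2r - 12 = -3 — extraneous.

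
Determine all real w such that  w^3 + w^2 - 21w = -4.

Rearrange: w^3 + w^2 - 21w + 4 = 0.
Possible rational roots are divisors of 4. Testing w = 4 gives 0, so (w - 4) is a factor.
Divide: w^3 + w^2 - 21w + 4 = (w - 4)(w^2 + 5w - 1).
Apply the quadratic formula to w^2 + 5w - 1 = 0: w = (-5 +/- sqrt(29))/2, i.e. w ~= 0.1926 or w ~= -5.1926.

w = -5.1926 or w = 0.1926 or w = 4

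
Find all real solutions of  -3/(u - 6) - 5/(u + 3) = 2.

Multiply both sides by (u - 6)(u + 3):
-3(u + 3) - 5(u - 6) = 2(u - 6)(u + 3).
Expand and collect terms: 2u² + 2u - 57 = 0.
By the quadratic formula, u = (-2 ± √460) / 4, so u ≈ 4.8619 or u ≈ -5.8619.
Neither value makes a denominator zero (u ≠ 6, u ≠ -3), so both are valid.

u = -5.8619 or u = 4.8619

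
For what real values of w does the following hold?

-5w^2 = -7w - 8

Rearrange to standard form: -5w^2 + 7w + 8 = 0.
Discriminant: (7)^2 - 4*(-5)*8 = 209.
Quadratic formula: w = (-7 +/- sqrt(209)) / (-10).
So w = 7/10 - sqrt(209)/10 ~= -0.7457 or w = 7/10 + sqrt(209)/10 ~= 2.1457.

w = -0.7457 or w = 2.1457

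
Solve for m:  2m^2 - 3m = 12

Rearrange to standard form: 2m^2 - 3m - 12 = 0.
Discriminant: (-3)^2 - 4*2*(-12) = 105.
Quadratic formula: m = (3 +/- sqrt(105)) / 4.
So m = 3/4 + sqrt(105)/4 ~= 3.3117 or m = 3/4 - sqrt(105)/4 ~= -1.8117.

m = -1.8117 or m = 3.3117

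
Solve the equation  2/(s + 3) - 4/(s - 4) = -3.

s = -3.5668 or s = 5.2335

Multiply both sides by (s + 3)(s - 4):
2(s - 4) - 4(s + 3) = -3(s + 3)(s - 4).
Expand and collect terms: -3s² + 5s + 56 = 0.
By the quadratic formula, s = (-5 ± √697) / -6, so s ≈ -3.5668 or s ≈ 5.2335.
Neither value makes a denominator zero (s ≠ -3, s ≠ 4), so both are valid.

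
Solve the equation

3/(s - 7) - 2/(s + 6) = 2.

Multiply both sides by (s - 7)(s + 6):
3(s + 6) - 2(s - 7) = 2(s - 7)(s + 6).
Expand and collect terms: 2s² - 3s - 116 = 0.
By the quadratic formula, s = (3 ± √937) / 4, so s ≈ 8.4026 or s ≈ -6.9026.
Neither value makes a denominator zero (s ≠ 7, s ≠ -6), so both are valid.

s = -6.9026 or s = 8.4026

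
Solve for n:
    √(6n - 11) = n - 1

Square both sides: 6n - 11 = (n - 1)².
Expand and rearrange: n² - 8n + 12 = 0.
Solving gives n = 6 or n = 2.
Check each candidate in the original equation:
  n = 6: √(25) = 5, while n - 1 = 5 — valid.
  n = 2: √(1) = 1, while n - 1 = 1 — valid.

n = 2 or n = 6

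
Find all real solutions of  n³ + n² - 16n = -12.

Rearrange: n³ + n² - 16n + 12 = 0.
Possible rational roots are divisors of 12. Testing n = 3 gives 0, so (n - 3) is a factor.
Divide: n³ + n² - 16n + 12 = (n - 3)(n² + 4n - 4).
Apply the quadratic formula to n² + 4n - 4 = 0: n = (-4 ± √32)/2, i.e. n ≈ 0.8284 or n ≈ -4.8284.

n = -4.8284 or n = 0.8284 or n = 3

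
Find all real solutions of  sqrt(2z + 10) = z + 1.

z = 3

Square both sides: 2z + 10 = (z + 1)^2.
Expand and rearrange: z^2 - 9 = 0.
Solving gives z = 3 or z = -3.
Check each candidate in the original equation:
  z = 3: sqrt(16) = 4, while z + 1 = 4 — valid.
  z = -3: sqrt(4) = 2, while z + 1 = -2 — extraneous.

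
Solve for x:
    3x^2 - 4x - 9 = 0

x = -1.1893 or x = 2.5226

Discriminant: (-4)^2 - 4*3*(-9) = 124.
Quadratic formula: x = (4 +/- sqrt(124)) / 6.
So x = 2/3 + sqrt(31)/3 ~= 2.5226 or x = 2/3 - sqrt(31)/3 ~= -1.1893.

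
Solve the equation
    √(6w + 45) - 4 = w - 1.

w = 6

Isolate the radical: √(6w + 45) = w + 3.
Square both sides: 6w + 45 = (w + 3)².
Expand and rearrange: w² - 36 = 0.
Solving gives w = 6 or w = -6.
Check each candidate in the original equation:
  w = 6: √(81) = 9, while w + 3 = 9 — valid.
  w = -6: √(9) = 3, while w + 3 = -3 — extraneous.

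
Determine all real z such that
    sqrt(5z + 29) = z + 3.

z = 4

Square both sides: 5z + 29 = (z + 3)^2.
Expand and rearrange: z^2 + z - 20 = 0.
Solving gives z = 4 or z = -5.
Check each candidate in the original equation:
  z = 4: sqrt(49) = 7, while z + 3 = 7 — valid.
  z = -5: sqrt(4) = 2, while z + 3 = -2 — extraneous.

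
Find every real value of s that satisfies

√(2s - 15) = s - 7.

s = 8

Square both sides: 2s - 15 = (s - 7)².
Expand and rearrange: s² - 16s + 64 = 0.
This gives the repeated root s = 8.
Check in the original equation:
  s = 8: √(1) = 1, while s - 7 = 1 — valid.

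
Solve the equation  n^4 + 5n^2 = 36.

n = -2 or n = 2

Let u = n^2. The equation becomes u^2 + 5u - 36 = 0.
Factor: (u - 4)(u + 9) = 0, so u = 4 or u = -9.
n^2 = 4 gives n = +/-2.
n^2 = -9 < 0 has no real solution.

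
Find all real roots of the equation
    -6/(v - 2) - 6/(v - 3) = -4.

Multiply both sides by (v - 2)(v - 3):
-6(v - 3) - 6(v - 2) = -4(v - 2)(v - 3).
Expand and collect terms: -4v² + 32v - 54 = 0.
By the quadratic formula, v = (-32 ± √160) / -8, so v ≈ 2.4189 or v ≈ 5.5811.
Neither value makes a denominator zero (v ≠ 2, v ≠ 3), so both are valid.

v = 2.4189 or v = 5.5811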